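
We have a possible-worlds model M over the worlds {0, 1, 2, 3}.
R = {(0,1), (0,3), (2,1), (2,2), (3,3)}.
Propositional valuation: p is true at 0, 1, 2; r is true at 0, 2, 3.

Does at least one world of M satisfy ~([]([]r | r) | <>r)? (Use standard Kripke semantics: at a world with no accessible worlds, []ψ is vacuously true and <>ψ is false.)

Let φ = ~([]([]r | r) | <>r). Evaluate φ at each world:
  0 (successors {1, 3}): φ is false.
  1 (successors ∅): φ is false.
  2 (successors {1, 2}): φ is false.
  3 (successors {3}): φ is false.
For instance, at 3:
  At 3: []([]r | r) | <>r is true, so ~([]([]r | r) | <>r) is false.
    At 3: []([]r | r) is true, <>r is true, so []([]r | r) | <>r is true.
      At 3: []([]r | r) requires []r | r at every successor {3}.
        At 3: []r | r is true.
      So []([]r | r) is true at 3.
      At 3: <>r requires r at some successor in {3}.
        r holds at 3, so <>r is true at 3.

No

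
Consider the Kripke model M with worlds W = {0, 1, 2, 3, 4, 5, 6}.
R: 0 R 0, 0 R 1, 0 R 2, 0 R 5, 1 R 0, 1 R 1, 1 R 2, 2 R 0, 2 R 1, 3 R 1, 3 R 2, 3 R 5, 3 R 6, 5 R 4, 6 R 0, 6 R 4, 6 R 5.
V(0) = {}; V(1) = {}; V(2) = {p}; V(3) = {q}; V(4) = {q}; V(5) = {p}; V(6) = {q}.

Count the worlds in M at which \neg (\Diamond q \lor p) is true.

3

Recall that \Diamond ψ holds at a world iff ψ holds at some accessible world.
Let φ = \neg (\Diamond q \lor p). Evaluate φ at each world:
  0 (successors {0, 1, 2, 5}): φ is true.
  1 (successors {0, 1, 2}): φ is true.
  2 (successors {0, 1}): φ is false.
  3 (successors {1, 2, 5, 6}): φ is false.
  4 (successors ∅): φ is true.
  5 (successors {4}): φ is false.
  6 (successors {0, 4, 5}): φ is false.
For instance, at 6:
  At 6: \Diamond q \lor p is true, so \neg (\Diamond q \lor p) is false.
    At 6: \Diamond q is true, p is false, so \Diamond q \lor p is true.
      At 6: \Diamond q requires q at some successor in {0, 4, 5}.
        q holds at 4, so \Diamond q is true at 6.
Satisfying worlds: {0, 1, 4}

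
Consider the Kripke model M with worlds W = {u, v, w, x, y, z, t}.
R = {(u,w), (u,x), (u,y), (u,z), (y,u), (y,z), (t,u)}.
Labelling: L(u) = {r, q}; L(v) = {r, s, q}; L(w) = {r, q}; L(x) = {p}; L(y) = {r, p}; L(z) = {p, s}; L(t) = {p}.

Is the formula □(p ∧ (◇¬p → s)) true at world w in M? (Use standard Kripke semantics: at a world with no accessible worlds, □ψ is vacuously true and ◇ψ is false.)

At w: no accessible worlds, so □(p ∧ (◇¬p → s)) holds vacuously.

Yes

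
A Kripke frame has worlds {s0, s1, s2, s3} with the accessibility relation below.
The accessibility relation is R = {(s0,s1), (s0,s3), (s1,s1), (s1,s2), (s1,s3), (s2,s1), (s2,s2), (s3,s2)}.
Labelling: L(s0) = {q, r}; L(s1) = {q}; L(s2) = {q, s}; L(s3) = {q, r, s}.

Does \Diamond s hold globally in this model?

Let φ = \Diamond s. Evaluate φ at each world:
  s0 (successors {s1, s3}): φ is true.
  s1 (successors {s1, s2, s3}): φ is true.
  s2 (successors {s1, s2}): φ is true.
  s3 (successors {s2}): φ is true.
For instance, at s2:
  At s2: \Diamond s requires s at some successor in {s1, s2}.
    s holds at s2, so \Diamond s is true at s2.

Yes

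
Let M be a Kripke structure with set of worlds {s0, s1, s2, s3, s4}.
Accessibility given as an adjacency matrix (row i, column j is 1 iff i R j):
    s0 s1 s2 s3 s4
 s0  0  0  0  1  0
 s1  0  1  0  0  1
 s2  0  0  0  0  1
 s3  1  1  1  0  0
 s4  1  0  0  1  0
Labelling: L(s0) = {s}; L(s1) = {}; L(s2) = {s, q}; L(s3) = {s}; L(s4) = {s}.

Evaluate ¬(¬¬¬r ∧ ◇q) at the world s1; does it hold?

At s1: ¬¬¬r ∧ ◇q is false, so ¬(¬¬¬r ∧ ◇q) is true.
  At s1: ¬¬¬r is true, ◇q is false, so ¬¬¬r ∧ ◇q is false.
    At s1: ◇q requires q at some successor in {s1, s4}.
      At s1: q is false.
      At s4: q is false.
    So ◇q is false at s1.

Yes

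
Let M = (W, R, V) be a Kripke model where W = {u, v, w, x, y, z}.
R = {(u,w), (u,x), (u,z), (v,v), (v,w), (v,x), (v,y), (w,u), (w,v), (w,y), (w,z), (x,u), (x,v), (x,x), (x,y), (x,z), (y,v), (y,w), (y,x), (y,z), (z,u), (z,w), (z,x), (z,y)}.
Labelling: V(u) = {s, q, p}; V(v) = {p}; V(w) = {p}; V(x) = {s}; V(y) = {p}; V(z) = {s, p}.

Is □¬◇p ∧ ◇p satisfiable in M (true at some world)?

No

Let φ = □¬◇p ∧ ◇p. Evaluate φ at each world:
  u (successors {w, x, z}): φ is false.
  v (successors {v, w, x, y}): φ is false.
  w (successors {u, v, y, z}): φ is false.
  x (successors {u, v, x, y, z}): φ is false.
  y (successors {v, w, x, z}): φ is false.
  z (successors {u, w, x, y}): φ is false.
For instance, at u:
  At u: □¬◇p is false, ◇p is true, so □¬◇p ∧ ◇p is false.
    At u: □¬◇p requires ¬◇p at every successor {w, x, z}.
      ¬◇p fails at w, so □¬◇p is false at u.
    At u: ◇p requires p at some successor in {w, x, z}.
      p holds at w, so ◇p is true at u.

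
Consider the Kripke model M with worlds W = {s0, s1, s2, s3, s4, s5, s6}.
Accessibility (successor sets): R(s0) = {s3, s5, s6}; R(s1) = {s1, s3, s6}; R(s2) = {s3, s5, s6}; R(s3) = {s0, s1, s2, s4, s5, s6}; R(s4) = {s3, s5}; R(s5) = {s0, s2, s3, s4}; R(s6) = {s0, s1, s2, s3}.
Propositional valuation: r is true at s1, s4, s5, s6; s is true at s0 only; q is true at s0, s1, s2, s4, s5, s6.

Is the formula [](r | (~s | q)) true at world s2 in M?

Yes

At s2: [](r | (~s | q)) requires r | (~s | q) at every successor {s3, s5, s6}.
  At s3: r | (~s | q) is true.
  At s5: r | (~s | q) is true.
  At s6: r | (~s | q) is true.
So [](r | (~s | q)) is true at s2.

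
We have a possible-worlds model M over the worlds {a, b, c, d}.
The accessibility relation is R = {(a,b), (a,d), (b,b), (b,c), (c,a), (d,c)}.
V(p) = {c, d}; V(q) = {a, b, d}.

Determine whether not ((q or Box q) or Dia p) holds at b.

At b: (q or Box q) or Dia p is true, so not ((q or Box q) or Dia p) is false.
  At b: q or Box q is true, Dia p is true, so (q or Box q) or Dia p is true.
    At b: q is true, Box q is false, so q or Box q is true.
      At b: Box q requires q at every successor {b, c}.
        q fails at c, so Box q is false at b.
    At b: Dia p requires p at some successor in {b, c}.
      p holds at c, so Dia p is true at b.

No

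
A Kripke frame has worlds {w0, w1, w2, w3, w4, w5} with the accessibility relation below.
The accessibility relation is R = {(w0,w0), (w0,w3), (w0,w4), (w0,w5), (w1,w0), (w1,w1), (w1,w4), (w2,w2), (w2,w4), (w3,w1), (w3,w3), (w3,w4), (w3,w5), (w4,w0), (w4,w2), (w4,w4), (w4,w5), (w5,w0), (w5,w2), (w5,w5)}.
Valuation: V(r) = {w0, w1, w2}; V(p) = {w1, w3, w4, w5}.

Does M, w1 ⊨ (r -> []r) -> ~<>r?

Recall that []ψ holds at a world iff ψ holds at every accessible world, and <>ψ holds iff ψ holds at some accessible world.
At w1: r -> []r is false, ~<>r is false, so (r -> []r) -> ~<>r is true.
  At w1: r is true, []r is false, so r -> []r is false.
    At w1: []r requires r at every successor {w0, w1, w4}.
      r fails at w4, so []r is false at w1.
  At w1: <>r is true, so ~<>r is false.
    At w1: <>r requires r at some successor in {w0, w1, w4}.
      r holds at w0, so <>r is true at w1.

Yes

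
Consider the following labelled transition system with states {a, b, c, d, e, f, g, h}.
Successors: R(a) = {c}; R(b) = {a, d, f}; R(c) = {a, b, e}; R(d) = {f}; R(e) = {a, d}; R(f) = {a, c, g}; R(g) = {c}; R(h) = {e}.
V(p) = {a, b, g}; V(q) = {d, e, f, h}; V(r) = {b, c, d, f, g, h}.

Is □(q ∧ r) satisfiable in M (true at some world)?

Yes

Let φ = □(q ∧ r). Evaluate φ at each world:
  a (successors {c}): φ is false.
  b (successors {a, d, f}): φ is false.
  c (successors {a, b, e}): φ is false.
  d (successors {f}): φ is true.
  e (successors {a, d}): φ is false.
  f (successors {a, c, g}): φ is false.
  g (successors {c}): φ is false.
  h (successors {e}): φ is false.
Detail at d (witness):
  At d: □(q ∧ r) requires q ∧ r at every successor {f}.
    At f: q ∧ r is true.
  So □(q ∧ r) is true at d.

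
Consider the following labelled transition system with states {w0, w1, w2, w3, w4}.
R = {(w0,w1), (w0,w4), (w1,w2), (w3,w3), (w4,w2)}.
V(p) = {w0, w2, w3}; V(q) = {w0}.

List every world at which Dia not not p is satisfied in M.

Recall that Dia ψ holds at a world iff ψ holds at some accessible world.
Let φ = Dia not not p. Evaluate φ at each world:
  w0 (successors {w1, w4}): φ is false.
  w1 (successors {w2}): φ is true.
  w2 (successors ∅): φ is false.
  w3 (successors {w3}): φ is true.
  w4 (successors {w2}): φ is true.
For instance, at w1:
  At w1: Dia not not p requires not not p at some successor in {w2}.
    not not p holds at w2, so Dia not not p is true at w1.
Satisfying worlds: {w1, w3, w4}

w1, w3, w4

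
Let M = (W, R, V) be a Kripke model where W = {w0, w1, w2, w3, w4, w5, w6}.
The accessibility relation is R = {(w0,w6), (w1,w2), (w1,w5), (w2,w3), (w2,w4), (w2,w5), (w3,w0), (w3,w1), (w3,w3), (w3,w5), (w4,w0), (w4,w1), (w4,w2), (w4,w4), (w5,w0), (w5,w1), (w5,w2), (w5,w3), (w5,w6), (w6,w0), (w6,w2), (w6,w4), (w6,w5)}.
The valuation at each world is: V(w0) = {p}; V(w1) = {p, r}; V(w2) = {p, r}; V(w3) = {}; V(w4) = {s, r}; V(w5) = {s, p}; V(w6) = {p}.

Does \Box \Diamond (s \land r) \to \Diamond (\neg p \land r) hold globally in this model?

Let φ = \Box \Diamond (s \land r) \to \Diamond (\neg p \land r). Evaluate φ at each world:
  w0 (successors {w6}): φ is false.
  w1 (successors {w2, w5}): φ is true.
  w2 (successors {w3, w4, w5}): φ is true.
  w3 (successors {w0, w1, w3, w5}): φ is true.
  w4 (successors {w0, w1, w2, w4}): φ is true.
  w5 (successors {w0, w1, w2, w3, w6}): φ is true.
  w6 (successors {w0, w2, w4, w5}): φ is true.
Detail at w0 (counterexample):
  At w0: \Box \Diamond (s \land r) is true, \Diamond (\neg p \land r) is false, so \Box \Diamond (s \land r) \to \Diamond (\neg p \land r) is false.
    At w0: \Box \Diamond (s \land r) requires \Diamond (s \land r) at every successor {w6}.
      At w6: \Diamond (s \land r) is true.
    So \Box \Diamond (s \land r) is true at w0.
    At w0: \Diamond (\neg p \land r) requires \neg p \land r at some successor in {w6}.
      At w6: \neg p \land r is false.
    So \Diamond (\neg p \land r) is false at w0.

No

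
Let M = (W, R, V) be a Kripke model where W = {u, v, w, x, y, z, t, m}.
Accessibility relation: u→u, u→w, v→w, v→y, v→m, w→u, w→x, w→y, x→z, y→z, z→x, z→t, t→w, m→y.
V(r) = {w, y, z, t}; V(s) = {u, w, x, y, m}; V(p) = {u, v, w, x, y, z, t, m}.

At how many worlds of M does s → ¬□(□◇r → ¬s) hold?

6

Recall that □ψ holds at a world iff ψ holds at every accessible world, and ◇ψ holds iff ψ holds at some accessible world.
Let φ = s → ¬□(□◇r → ¬s). Evaluate φ at each world:
  u (successors {u, w}): φ is true.
  v (successors {w, y, m}): φ is true.
  w (successors {u, x, y}): φ is true.
  x (successors {z}): φ is false.
  y (successors {z}): φ is false.
  z (successors {x, t}): φ is true.
  t (successors {w}): φ is true.
  m (successors {y}): φ is true.
For instance, at t:
  At t: s is false, ¬□(□◇r → ¬s) is true, so s → ¬□(□◇r → ¬s) is true.
    At t: □(□◇r → ¬s) is false, so ¬□(□◇r → ¬s) is true.
      At t: □(□◇r → ¬s) requires □◇r → ¬s at every successor {w}.
        □◇r → ¬s fails at w, so □(□◇r → ¬s) is false at t.
Satisfying worlds: {u, v, w, z, t, m}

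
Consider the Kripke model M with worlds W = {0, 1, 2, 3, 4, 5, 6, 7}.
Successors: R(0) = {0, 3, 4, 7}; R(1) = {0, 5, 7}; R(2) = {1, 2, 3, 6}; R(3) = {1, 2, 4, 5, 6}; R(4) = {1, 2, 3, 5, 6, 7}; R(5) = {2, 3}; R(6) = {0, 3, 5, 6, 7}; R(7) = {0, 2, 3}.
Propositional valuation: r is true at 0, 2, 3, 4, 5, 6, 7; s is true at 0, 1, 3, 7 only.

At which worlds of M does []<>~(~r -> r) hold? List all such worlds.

5

Recall that []ψ holds at a world iff ψ holds at every accessible world, and <>ψ holds iff ψ holds at some accessible world.
Let φ = []<>~(~r -> r). Evaluate φ at each world:
  0 (successors {0, 3, 4, 7}): φ is false.
  1 (successors {0, 5, 7}): φ is false.
  2 (successors {1, 2, 3, 6}): φ is false.
  3 (successors {1, 2, 4, 5, 6}): φ is false.
  4 (successors {1, 2, 3, 5, 6, 7}): φ is false.
  5 (successors {2, 3}): φ is true.
  6 (successors {0, 3, 5, 6, 7}): φ is false.
  7 (successors {0, 2, 3}): φ is false.
For instance, at 0:
  At 0: []<>~(~r -> r) requires <>~(~r -> r) at every successor {0, 3, 4, 7}.
    <>~(~r -> r) fails at 0, so []<>~(~r -> r) is false at 0.
      At 0: <>~(~r -> r) requires ~(~r -> r) at some successor in {0, 3, 4, 7}.
        At 0: ~(~r -> r) is false.
        At 3: ~(~r -> r) is false.
        At 4: ~(~r -> r) is false.
        At 7: ~(~r -> r) is false.
      So <>~(~r -> r) is false at 0.
Satisfying worlds: {5}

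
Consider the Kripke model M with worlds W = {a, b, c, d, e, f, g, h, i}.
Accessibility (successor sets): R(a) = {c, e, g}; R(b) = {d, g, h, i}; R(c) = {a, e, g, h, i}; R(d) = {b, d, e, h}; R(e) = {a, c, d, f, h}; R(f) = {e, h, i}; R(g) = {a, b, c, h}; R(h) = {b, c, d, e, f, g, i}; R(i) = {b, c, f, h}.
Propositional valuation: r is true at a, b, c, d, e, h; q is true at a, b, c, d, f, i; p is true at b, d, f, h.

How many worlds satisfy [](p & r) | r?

6

Let φ = [](p & r) | r. Evaluate φ at each world:
  a (successors {c, e, g}): φ is true.
  b (successors {d, g, h, i}): φ is true.
  c (successors {a, e, g, h, i}): φ is true.
  d (successors {b, d, e, h}): φ is true.
  e (successors {a, c, d, f, h}): φ is true.
  f (successors {e, h, i}): φ is false.
  g (successors {a, b, c, h}): φ is false.
  h (successors {b, c, d, e, f, g, i}): φ is true.
  i (successors {b, c, f, h}): φ is false.
For instance, at d:
  At d: [](p & r) is false, r is true, so [](p & r) | r is true.
    At d: [](p & r) requires p & r at every successor {b, d, e, h}.
      p & r fails at e, so [](p & r) is false at d.
Satisfying worlds: {a, b, c, d, e, h}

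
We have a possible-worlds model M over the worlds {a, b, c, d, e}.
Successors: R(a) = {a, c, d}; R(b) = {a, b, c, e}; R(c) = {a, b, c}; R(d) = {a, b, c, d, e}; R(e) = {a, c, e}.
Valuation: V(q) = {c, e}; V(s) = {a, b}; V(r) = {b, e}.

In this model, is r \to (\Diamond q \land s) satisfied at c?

Recall that \Diamond ψ holds at a world iff ψ holds at some accessible world.
At c: r is false, \Diamond q \land s is false, so r \to (\Diamond q \land s) is true.
  At c: \Diamond q is true, s is false, so \Diamond q \land s is false.
    At c: \Diamond q requires q at some successor in {a, b, c}.
      q holds at c, so \Diamond q is true at c.

Yes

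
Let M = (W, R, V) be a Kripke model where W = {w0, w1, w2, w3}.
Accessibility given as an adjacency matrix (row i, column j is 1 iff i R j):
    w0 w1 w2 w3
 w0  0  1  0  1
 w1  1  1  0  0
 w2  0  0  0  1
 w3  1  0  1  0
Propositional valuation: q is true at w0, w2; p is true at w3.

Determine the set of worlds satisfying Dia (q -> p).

w0, w1, w2

Let φ = Dia (q -> p). Evaluate φ at each world:
  w0 (successors {w1, w3}): φ is true.
  w1 (successors {w0, w1}): φ is true.
  w2 (successors {w3}): φ is true.
  w3 (successors {w0, w2}): φ is false.
For instance, at w0:
  At w0: Dia (q -> p) requires q -> p at some successor in {w1, w3}.
    q -> p holds at w1, so Dia (q -> p) is true at w0.
Satisfying worlds: {w0, w1, w2}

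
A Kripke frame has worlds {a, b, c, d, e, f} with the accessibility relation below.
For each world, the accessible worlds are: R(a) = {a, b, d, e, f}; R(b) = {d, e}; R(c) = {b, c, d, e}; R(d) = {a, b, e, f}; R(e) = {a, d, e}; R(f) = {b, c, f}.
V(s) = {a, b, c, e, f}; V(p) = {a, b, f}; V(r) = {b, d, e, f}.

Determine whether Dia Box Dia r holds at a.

Recall that Box ψ holds at a world iff ψ holds at every accessible world, and Dia ψ holds iff ψ holds at some accessible world.
At a: Dia Box Dia r requires Box Dia r at some successor in {a, b, d, e, f}.
  Box Dia r holds at a, so Dia Box Dia r is true at a.
    At a: Box Dia r requires Dia r at every successor {a, b, d, e, f}.
      At a: Dia r is true.
      At b: Dia r is true.
      At d: Dia r is true.
      At e: Dia r is true.
      At f: Dia r is true.
    So Box Dia r is true at a.

Yes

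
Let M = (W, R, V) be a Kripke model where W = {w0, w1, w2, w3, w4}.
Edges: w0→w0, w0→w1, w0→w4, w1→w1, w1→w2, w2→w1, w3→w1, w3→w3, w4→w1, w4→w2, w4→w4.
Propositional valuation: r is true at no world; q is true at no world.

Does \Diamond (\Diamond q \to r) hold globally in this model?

Let φ = \Diamond (\Diamond q \to r). Evaluate φ at each world:
  w0 (successors {w0, w1, w4}): φ is true.
  w1 (successors {w1, w2}): φ is true.
  w2 (successors {w1}): φ is true.
  w3 (successors {w1, w3}): φ is true.
  w4 (successors {w1, w2, w4}): φ is true.
For instance, at w2:
  At w2: \Diamond (\Diamond q \to r) requires \Diamond q \to r at some successor in {w1}.
    \Diamond q \to r holds at w1, so \Diamond (\Diamond q \to r) is true at w2.
      At w1: \Diamond q is false, r is false, so \Diamond q \to r is true.

Yes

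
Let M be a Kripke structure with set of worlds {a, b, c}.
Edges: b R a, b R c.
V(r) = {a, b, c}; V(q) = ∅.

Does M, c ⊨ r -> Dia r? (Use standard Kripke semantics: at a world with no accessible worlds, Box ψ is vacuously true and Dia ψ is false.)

No

Recall that Dia ψ holds at a world iff ψ holds at some accessible world.
At c: r is true, Dia r is false, so r -> Dia r is false.
  At c: no accessible worlds, so Dia r is false.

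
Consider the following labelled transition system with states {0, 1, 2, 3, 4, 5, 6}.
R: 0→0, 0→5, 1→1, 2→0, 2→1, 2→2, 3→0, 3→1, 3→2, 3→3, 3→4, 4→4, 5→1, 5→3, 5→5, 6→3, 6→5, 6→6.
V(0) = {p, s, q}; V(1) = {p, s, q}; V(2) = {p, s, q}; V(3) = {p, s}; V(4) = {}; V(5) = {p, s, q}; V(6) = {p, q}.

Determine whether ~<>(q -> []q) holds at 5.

No

At 5: <>(q -> []q) is true, so ~<>(q -> []q) is false.
  At 5: <>(q -> []q) requires q -> []q at some successor in {1, 3, 5}.
    q -> []q holds at 1, so <>(q -> []q) is true at 5.
      At 1: q is true, []q is true, so q -> []q is true.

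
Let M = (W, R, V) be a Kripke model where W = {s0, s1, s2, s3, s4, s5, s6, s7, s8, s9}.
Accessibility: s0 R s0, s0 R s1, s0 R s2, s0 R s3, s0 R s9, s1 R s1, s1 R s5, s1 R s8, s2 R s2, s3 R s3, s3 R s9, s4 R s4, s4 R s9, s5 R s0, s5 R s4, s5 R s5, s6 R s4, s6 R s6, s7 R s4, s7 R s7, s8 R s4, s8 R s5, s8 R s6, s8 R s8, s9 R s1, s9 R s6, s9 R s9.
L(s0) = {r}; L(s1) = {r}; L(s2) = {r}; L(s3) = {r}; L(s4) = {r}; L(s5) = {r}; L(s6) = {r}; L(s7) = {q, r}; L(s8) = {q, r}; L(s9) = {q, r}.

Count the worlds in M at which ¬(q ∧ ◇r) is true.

7

Let φ = ¬(q ∧ ◇r). Evaluate φ at each world:
  s0 (successors {s0, s1, s2, s3, s9}): φ is true.
  s1 (successors {s1, s5, s8}): φ is true.
  s2 (successors {s2}): φ is true.
  s3 (successors {s3, s9}): φ is true.
  s4 (successors {s4, s9}): φ is true.
  s5 (successors {s0, s4, s5}): φ is true.
  s6 (successors {s4, s6}): φ is true.
  s7 (successors {s4, s7}): φ is false.
  s8 (successors {s4, s5, s6, s8}): φ is false.
  s9 (successors {s1, s6, s9}): φ is false.
For instance, at s0:
  At s0: q ∧ ◇r is false, so ¬(q ∧ ◇r) is true.
    At s0: q is false, ◇r is true, so q ∧ ◇r is false.
      At s0: ◇r requires r at some successor in {s0, s1, s2, s3, s9}.
        r holds at s0, so ◇r is true at s0.
Satisfying worlds: {s0, s1, s2, s3, s4, s5, s6}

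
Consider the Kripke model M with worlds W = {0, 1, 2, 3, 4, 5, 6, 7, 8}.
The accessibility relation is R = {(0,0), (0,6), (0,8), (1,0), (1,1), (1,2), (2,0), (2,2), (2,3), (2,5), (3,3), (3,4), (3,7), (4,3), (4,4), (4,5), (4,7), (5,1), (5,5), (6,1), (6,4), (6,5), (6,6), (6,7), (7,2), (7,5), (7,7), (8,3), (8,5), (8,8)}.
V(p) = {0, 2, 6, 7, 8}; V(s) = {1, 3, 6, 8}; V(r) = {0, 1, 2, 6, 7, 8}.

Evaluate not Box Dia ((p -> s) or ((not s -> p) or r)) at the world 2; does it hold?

No

At 2: Box Dia ((p -> s) or ((not s -> p) or r)) is true, so not Box Dia ((p -> s) or ((not s -> p) or r)) is false.
  At 2: Box Dia ((p -> s) or ((not s -> p) or r)) requires Dia ((p -> s) or ((not s -> p) or r)) at every successor {0, 2, 3, 5}.
    At 0: Dia ((p -> s) or ((not s -> p) or r)) is true.
    At 2: Dia ((p -> s) or ((not s -> p) or r)) is true.
    At 3: Dia ((p -> s) or ((not s -> p) or r)) is true.
    At 5: Dia ((p -> s) or ((not s -> p) or r)) is true.
  So Box Dia ((p -> s) or ((not s -> p) or r)) is true at 2.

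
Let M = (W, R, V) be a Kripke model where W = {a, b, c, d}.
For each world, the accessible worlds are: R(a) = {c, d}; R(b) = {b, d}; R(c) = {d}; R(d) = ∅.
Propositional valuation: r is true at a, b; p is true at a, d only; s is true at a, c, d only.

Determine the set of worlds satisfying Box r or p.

a, d

Recall that Box ψ holds at a world iff ψ holds at every accessible world, and Dia ψ holds iff ψ holds at some accessible world.
Let φ = Box r or p. Evaluate φ at each world:
  a (successors {c, d}): φ is true.
  b (successors {b, d}): φ is false.
  c (successors {d}): φ is false.
  d (successors ∅): φ is true.
For instance, at a:
  At a: Box r is false, p is true, so Box r or p is true.
    At a: Box r requires r at every successor {c, d}.
      r fails at c, so Box r is false at a.
Satisfying worlds: {a, d}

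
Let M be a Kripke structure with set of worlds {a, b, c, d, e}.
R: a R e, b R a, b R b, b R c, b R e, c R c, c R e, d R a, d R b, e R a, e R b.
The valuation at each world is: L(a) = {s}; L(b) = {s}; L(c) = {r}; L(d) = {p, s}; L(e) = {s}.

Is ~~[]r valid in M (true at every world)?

No

Let φ = ~~[]r. Evaluate φ at each world:
  a (successors {e}): φ is false.
  b (successors {a, b, c, e}): φ is false.
  c (successors {c, e}): φ is false.
  d (successors {a, b}): φ is false.
  e (successors {a, b}): φ is false.
Detail at a (counterexample):
  At a: ~[]r is true, so ~~[]r is false.
    At a: []r is false, so ~[]r is true.
      At a: []r requires r at every successor {e}.
        r fails at e, so []r is false at a.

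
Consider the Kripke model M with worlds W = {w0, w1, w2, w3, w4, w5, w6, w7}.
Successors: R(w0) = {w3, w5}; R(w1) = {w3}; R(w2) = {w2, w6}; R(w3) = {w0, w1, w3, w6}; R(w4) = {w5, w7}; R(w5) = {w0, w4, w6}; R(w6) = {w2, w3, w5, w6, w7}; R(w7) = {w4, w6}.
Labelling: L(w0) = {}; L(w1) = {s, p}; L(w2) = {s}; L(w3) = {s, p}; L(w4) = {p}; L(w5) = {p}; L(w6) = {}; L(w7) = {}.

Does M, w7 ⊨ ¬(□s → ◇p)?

No

Recall that □ψ holds at a world iff ψ holds at every accessible world, and ◇ψ holds iff ψ holds at some accessible world.
At w7: □s → ◇p is true, so ¬(□s → ◇p) is false.
  At w7: □s is false, ◇p is true, so □s → ◇p is true.
    At w7: □s requires s at every successor {w4, w6}.
      s fails at w4, so □s is false at w7.
    At w7: ◇p requires p at some successor in {w4, w6}.
      p holds at w4, so ◇p is true at w7.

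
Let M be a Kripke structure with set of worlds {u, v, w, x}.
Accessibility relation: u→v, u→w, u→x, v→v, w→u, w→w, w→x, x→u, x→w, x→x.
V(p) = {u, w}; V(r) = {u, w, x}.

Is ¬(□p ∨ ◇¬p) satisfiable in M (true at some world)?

Recall that □ψ holds at a world iff ψ holds at every accessible world, and ◇ψ holds iff ψ holds at some accessible world.
Let φ = ¬(□p ∨ ◇¬p). Evaluate φ at each world:
  u (successors {v, w, x}): φ is false.
  v (successors {v}): φ is false.
  w (successors {u, w, x}): φ is false.
  x (successors {u, w, x}): φ is false.
For instance, at u:
  At u: □p ∨ ◇¬p is true, so ¬(□p ∨ ◇¬p) is false.
    At u: □p is false, ◇¬p is true, so □p ∨ ◇¬p is true.
      At u: □p requires p at every successor {v, w, x}.
        p fails at v, so □p is false at u.
      At u: ◇¬p requires ¬p at some successor in {v, w, x}.
        ¬p holds at v, so ◇¬p is true at u.

No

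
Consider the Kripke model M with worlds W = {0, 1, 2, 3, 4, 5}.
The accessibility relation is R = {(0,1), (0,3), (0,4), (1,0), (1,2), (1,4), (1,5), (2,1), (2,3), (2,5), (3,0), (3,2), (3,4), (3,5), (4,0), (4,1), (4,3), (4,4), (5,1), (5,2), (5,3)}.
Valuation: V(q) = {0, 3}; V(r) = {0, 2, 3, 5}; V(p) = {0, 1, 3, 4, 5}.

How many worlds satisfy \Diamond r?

6

Recall that \Diamond ψ holds at a world iff ψ holds at some accessible world.
Let φ = \Diamond r. Evaluate φ at each world:
  0 (successors {1, 3, 4}): φ is true.
  1 (successors {0, 2, 4, 5}): φ is true.
  2 (successors {1, 3, 5}): φ is true.
  3 (successors {0, 2, 4, 5}): φ is true.
  4 (successors {0, 1, 3, 4}): φ is true.
  5 (successors {1, 2, 3}): φ is true.
For instance, at 1:
  At 1: \Diamond r requires r at some successor in {0, 2, 4, 5}.
    r holds at 0, so \Diamond r is true at 1.
Satisfying worlds: {0, 1, 2, 3, 4, 5}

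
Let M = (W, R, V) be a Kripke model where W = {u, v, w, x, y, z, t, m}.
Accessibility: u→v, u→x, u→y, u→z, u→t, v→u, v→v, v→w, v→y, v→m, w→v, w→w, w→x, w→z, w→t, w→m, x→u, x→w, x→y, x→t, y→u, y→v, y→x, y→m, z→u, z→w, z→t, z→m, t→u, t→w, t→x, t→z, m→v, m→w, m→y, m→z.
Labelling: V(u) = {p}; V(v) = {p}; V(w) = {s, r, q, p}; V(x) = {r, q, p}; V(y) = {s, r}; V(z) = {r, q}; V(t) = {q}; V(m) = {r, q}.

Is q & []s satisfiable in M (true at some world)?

Recall that []ψ holds at a world iff ψ holds at every accessible world, and <>ψ holds iff ψ holds at some accessible world.
Let φ = q & []s. Evaluate φ at each world:
  u (successors {v, x, y, z, t}): φ is false.
  v (successors {u, v, w, y, m}): φ is false.
  w (successors {v, w, x, z, t, m}): φ is false.
  x (successors {u, w, y, t}): φ is false.
  y (successors {u, v, x, m}): φ is false.
  z (successors {u, w, t, m}): φ is false.
  t (successors {u, w, x, z}): φ is false.
  m (successors {v, w, y, z}): φ is false.
For instance, at x:
  At x: q is true, []s is false, so q & []s is false.
    At x: []s requires s at every successor {u, w, y, t}.
      s fails at u, so []s is false at x.

No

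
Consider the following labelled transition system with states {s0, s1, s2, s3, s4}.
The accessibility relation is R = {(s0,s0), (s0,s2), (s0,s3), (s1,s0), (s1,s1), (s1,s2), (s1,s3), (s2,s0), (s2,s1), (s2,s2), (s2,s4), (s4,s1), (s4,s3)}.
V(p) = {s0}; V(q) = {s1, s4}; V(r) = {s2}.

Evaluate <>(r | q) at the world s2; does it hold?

At s2: <>(r | q) requires r | q at some successor in {s0, s1, s2, s4}.
  r | q holds at s1, so <>(r | q) is true at s2.

Yes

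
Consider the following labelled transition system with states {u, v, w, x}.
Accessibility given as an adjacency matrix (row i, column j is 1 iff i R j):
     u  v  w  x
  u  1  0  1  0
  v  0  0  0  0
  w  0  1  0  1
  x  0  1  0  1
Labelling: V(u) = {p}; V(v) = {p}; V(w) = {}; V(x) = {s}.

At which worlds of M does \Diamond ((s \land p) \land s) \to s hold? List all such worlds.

u, v, w, x

Let φ = \Diamond ((s \land p) \land s) \to s. Evaluate φ at each world:
  u (successors {u, w}): φ is true.
  v (successors ∅): φ is true.
  w (successors {v, x}): φ is true.
  x (successors {v, x}): φ is true.
For instance, at w:
  At w: \Diamond ((s \land p) \land s) is false, s is false, so \Diamond ((s \land p) \land s) \to s is true.
    At w: \Diamond ((s \land p) \land s) requires (s \land p) \land s at some successor in {v, x}.
      At v: (s \land p) \land s is false.
      At x: (s \land p) \land s is false.
    So \Diamond ((s \land p) \land s) is false at w.
Satisfying worlds: {u, v, w, x}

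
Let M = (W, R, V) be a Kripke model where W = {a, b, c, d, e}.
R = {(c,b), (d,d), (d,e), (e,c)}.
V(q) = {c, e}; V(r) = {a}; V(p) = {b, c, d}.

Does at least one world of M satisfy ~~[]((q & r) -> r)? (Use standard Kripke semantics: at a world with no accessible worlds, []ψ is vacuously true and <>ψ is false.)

Yes

Let φ = ~~[]((q & r) -> r). Evaluate φ at each world:
  a (successors ∅): φ is true.
  b (successors ∅): φ is true.
  c (successors {b}): φ is true.
  d (successors {d, e}): φ is true.
  e (successors {c}): φ is true.
Detail at a (witness):
  At a: ~[]((q & r) -> r) is false, so ~~[]((q & r) -> r) is true.
    At a: []((q & r) -> r) is true, so ~[]((q & r) -> r) is false.
      At a: no accessible worlds, so []((q & r) -> r) holds vacuously.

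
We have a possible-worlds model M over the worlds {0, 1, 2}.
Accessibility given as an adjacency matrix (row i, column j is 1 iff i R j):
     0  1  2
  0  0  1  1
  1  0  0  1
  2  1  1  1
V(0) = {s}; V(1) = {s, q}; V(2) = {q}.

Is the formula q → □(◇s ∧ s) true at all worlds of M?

Let φ = q → □(◇s ∧ s). Evaluate φ at each world:
  0 (successors {1, 2}): φ is true.
  1 (successors {2}): φ is false.
  2 (successors {0, 1, 2}): φ is false.
Detail at 1 (counterexample):
  At 1: q is true, □(◇s ∧ s) is false, so q → □(◇s ∧ s) is false.
    At 1: □(◇s ∧ s) requires ◇s ∧ s at every successor {2}.
      ◇s ∧ s fails at 2, so □(◇s ∧ s) is false at 1.

No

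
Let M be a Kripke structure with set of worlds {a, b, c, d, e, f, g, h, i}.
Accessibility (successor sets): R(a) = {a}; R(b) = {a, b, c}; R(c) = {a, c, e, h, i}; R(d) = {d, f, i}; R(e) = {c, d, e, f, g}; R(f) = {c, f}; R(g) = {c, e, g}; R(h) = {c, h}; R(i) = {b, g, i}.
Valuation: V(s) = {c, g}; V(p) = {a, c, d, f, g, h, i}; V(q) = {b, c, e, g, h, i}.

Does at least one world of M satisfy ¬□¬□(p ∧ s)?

No

Let φ = ¬□¬□(p ∧ s). Evaluate φ at each world:
  a (successors {a}): φ is false.
  b (successors {a, b, c}): φ is false.
  c (successors {a, c, e, h, i}): φ is false.
  d (successors {d, f, i}): φ is false.
  e (successors {c, d, e, f, g}): φ is false.
  f (successors {c, f}): φ is false.
  g (successors {c, e, g}): φ is false.
  h (successors {c, h}): φ is false.
  i (successors {b, g, i}): φ is false.
For instance, at b:
  At b: □¬□(p ∧ s) is true, so ¬□¬□(p ∧ s) is false.
    At b: □¬□(p ∧ s) requires ¬□(p ∧ s) at every successor {a, b, c}.
      At a: ¬□(p ∧ s) is true.
      At b: ¬□(p ∧ s) is true.
      At c: ¬□(p ∧ s) is true.
    So □¬□(p ∧ s) is true at b.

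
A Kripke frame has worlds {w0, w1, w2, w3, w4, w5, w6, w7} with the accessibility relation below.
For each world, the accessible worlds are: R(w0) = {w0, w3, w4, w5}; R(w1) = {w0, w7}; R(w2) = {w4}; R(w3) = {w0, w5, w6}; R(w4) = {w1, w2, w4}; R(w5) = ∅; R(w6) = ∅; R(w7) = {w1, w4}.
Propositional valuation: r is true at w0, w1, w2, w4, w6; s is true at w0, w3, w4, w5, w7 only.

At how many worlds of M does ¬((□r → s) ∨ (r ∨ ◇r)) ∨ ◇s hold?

Recall that □ψ holds at a world iff ψ holds at every accessible world, and ◇ψ holds iff ψ holds at some accessible world.
Let φ = ¬((□r → s) ∨ (r ∨ ◇r)) ∨ ◇s. Evaluate φ at each world:
  w0 (successors {w0, w3, w4, w5}): φ is true.
  w1 (successors {w0, w7}): φ is true.
  w2 (successors {w4}): φ is true.
  w3 (successors {w0, w5, w6}): φ is true.
  w4 (successors {w1, w2, w4}): φ is true.
  w5 (successors ∅): φ is false.
  w6 (successors ∅): φ is false.
  w7 (successors {w1, w4}): φ is true.
For instance, at w0:
  At w0: ¬((□r → s) ∨ (r ∨ ◇r)) is false, ◇s is true, so ¬((□r → s) ∨ (r ∨ ◇r)) ∨ ◇s is true.
    At w0: (□r → s) ∨ (r ∨ ◇r) is true, so ¬((□r → s) ∨ (r ∨ ◇r)) is false.
      At w0: □r → s is true, r ∨ ◇r is true, so (□r → s) ∨ (r ∨ ◇r) is true.
    At w0: ◇s requires s at some successor in {w0, w3, w4, w5}.
      s holds at w0, so ◇s is true at w0.
Satisfying worlds: {w0, w1, w2, w3, w4, w7}

6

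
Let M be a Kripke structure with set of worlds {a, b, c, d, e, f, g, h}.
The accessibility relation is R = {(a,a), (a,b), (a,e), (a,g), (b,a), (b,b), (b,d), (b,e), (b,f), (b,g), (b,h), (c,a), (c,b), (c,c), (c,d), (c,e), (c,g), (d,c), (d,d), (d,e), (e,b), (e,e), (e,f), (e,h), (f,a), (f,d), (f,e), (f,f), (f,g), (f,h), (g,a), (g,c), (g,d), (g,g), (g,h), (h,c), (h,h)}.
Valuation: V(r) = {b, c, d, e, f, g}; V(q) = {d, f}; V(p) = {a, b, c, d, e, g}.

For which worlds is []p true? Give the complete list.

Let φ = []p. Evaluate φ at each world:
  a (successors {a, b, e, g}): φ is true.
  b (successors {a, b, d, e, f, g, h}): φ is false.
  c (successors {a, b, c, d, e, g}): φ is true.
  d (successors {c, d, e}): φ is true.
  e (successors {b, e, f, h}): φ is false.
  f (successors {a, d, e, f, g, h}): φ is false.
  g (successors {a, c, d, g, h}): φ is false.
  h (successors {c, h}): φ is false.
For instance, at f:
  At f: []p requires p at every successor {a, d, e, f, g, h}.
    p fails at f, so []p is false at f.
Satisfying worlds: {a, c, d}

a, c, d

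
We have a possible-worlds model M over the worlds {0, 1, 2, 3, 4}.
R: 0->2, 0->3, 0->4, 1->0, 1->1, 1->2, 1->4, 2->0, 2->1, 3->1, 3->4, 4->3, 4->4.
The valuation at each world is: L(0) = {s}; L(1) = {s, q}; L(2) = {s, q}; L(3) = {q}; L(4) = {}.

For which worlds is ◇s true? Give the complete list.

0, 1, 2, 3

Let φ = ◇s. Evaluate φ at each world:
  0 (successors {2, 3, 4}): φ is true.
  1 (successors {0, 1, 2, 4}): φ is true.
  2 (successors {0, 1}): φ is true.
  3 (successors {1, 4}): φ is true.
  4 (successors {3, 4}): φ is false.
For instance, at 4:
  At 4: ◇s requires s at some successor in {3, 4}.
    At 3: s is false.
    At 4: s is false.
  So ◇s is false at 4.
Satisfying worlds: {0, 1, 2, 3}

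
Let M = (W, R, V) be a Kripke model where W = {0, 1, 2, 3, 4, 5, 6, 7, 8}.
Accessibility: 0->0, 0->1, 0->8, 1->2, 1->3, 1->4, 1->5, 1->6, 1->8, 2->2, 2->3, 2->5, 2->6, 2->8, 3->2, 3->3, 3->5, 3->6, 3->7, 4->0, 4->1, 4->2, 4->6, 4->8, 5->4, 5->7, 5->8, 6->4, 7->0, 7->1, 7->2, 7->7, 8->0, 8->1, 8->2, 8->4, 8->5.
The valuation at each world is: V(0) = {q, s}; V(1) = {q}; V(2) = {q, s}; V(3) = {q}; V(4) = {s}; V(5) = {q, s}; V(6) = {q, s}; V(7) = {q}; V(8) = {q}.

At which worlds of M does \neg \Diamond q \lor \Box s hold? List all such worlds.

Recall that \Box ψ holds at a world iff ψ holds at every accessible world, and \Diamond ψ holds iff ψ holds at some accessible world.
Let φ = \neg \Diamond q \lor \Box s. Evaluate φ at each world:
  0 (successors {0, 1, 8}): φ is false.
  1 (successors {2, 3, 4, 5, 6, 8}): φ is false.
  2 (successors {2, 3, 5, 6, 8}): φ is false.
  3 (successors {2, 3, 5, 6, 7}): φ is false.
  4 (successors {0, 1, 2, 6, 8}): φ is false.
  5 (successors {4, 7, 8}): φ is false.
  6 (successors {4}): φ is true.
  7 (successors {0, 1, 2, 7}): φ is false.
  8 (successors {0, 1, 2, 4, 5}): φ is false.
For instance, at 6:
  At 6: \neg \Diamond q is true, \Box s is true, so \neg \Diamond q \lor \Box s is true.
    At 6: \Diamond q is false, so \neg \Diamond q is true.
      At 6: \Diamond q requires q at some successor in {4}.
        At 4: q is false.
      So \Diamond q is false at 6.
    At 6: \Box s requires s at every successor {4}.
      At 4: s is true.
    So \Box s is true at 6.
Satisfying worlds: {6}

6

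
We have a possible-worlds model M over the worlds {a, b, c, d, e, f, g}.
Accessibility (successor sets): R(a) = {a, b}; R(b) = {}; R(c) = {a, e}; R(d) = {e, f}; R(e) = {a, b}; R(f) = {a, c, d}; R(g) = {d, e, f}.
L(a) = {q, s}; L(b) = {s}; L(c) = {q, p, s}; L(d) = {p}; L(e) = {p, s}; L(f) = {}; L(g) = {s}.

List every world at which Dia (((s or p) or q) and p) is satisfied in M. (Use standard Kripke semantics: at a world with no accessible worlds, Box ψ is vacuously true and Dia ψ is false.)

c, d, f, g

Let φ = Dia (((s or p) or q) and p). Evaluate φ at each world:
  a (successors {a, b}): φ is false.
  b (successors ∅): φ is false.
  c (successors {a, e}): φ is true.
  d (successors {e, f}): φ is true.
  e (successors {a, b}): φ is false.
  f (successors {a, c, d}): φ is true.
  g (successors {d, e, f}): φ is true.
For instance, at c:
  At c: Dia (((s or p) or q) and p) requires ((s or p) or q) and p at some successor in {a, e}.
    ((s or p) or q) and p holds at e, so Dia (((s or p) or q) and p) is true at c.
Satisfying worlds: {c, d, f, g}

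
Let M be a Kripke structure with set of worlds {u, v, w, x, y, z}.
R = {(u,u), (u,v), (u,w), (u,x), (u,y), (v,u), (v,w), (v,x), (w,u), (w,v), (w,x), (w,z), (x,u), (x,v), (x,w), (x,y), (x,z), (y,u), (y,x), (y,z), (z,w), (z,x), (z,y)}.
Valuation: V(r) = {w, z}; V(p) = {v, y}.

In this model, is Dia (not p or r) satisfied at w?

At w: Dia (not p or r) requires not p or r at some successor in {u, v, x, z}.
  not p or r holds at u, so Dia (not p or r) is true at w.

Yes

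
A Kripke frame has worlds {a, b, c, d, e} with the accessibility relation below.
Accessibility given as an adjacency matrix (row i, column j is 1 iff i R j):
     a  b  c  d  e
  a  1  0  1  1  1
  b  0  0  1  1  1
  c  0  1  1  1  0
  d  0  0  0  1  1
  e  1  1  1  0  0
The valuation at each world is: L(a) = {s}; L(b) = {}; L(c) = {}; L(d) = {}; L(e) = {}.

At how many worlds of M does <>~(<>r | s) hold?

Recall that <>ψ holds at a world iff ψ holds at some accessible world.
Let φ = <>~(<>r | s). Evaluate φ at each world:
  a (successors {a, c, d, e}): φ is true.
  b (successors {c, d, e}): φ is true.
  c (successors {b, c, d}): φ is true.
  d (successors {d, e}): φ is true.
  e (successors {a, b, c}): φ is true.
For instance, at e:
  At e: <>~(<>r | s) requires ~(<>r | s) at some successor in {a, b, c}.
    ~(<>r | s) holds at b, so <>~(<>r | s) is true at e.
      At b: <>r | s is false, so ~(<>r | s) is true.
Satisfying worlds: {a, b, c, d, e}

5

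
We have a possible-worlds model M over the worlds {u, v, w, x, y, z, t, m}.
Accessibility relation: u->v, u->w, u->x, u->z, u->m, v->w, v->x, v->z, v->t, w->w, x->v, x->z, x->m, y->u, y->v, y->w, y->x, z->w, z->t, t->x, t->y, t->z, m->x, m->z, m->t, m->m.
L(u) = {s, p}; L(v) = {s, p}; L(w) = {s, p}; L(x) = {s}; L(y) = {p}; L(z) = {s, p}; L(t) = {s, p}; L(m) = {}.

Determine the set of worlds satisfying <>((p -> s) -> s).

Let φ = <>((p -> s) -> s). Evaluate φ at each world:
  u (successors {v, w, x, z, m}): φ is true.
  v (successors {w, x, z, t}): φ is true.
  w (successors {w}): φ is true.
  x (successors {v, z, m}): φ is true.
  y (successors {u, v, w, x}): φ is true.
  z (successors {w, t}): φ is true.
  t (successors {x, y, z}): φ is true.
  m (successors {x, z, t, m}): φ is true.
For instance, at z:
  At z: <>((p -> s) -> s) requires (p -> s) -> s at some successor in {w, t}.
    (p -> s) -> s holds at w, so <>((p -> s) -> s) is true at z.
Satisfying worlds: {u, v, w, x, y, z, t, m}

u, v, w, x, y, z, t, m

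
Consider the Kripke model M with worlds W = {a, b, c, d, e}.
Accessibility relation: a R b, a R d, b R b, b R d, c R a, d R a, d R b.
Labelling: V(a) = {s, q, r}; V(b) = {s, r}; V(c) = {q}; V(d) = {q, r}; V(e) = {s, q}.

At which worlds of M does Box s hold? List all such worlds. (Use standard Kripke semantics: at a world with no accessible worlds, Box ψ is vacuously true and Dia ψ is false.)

c, d, e

Let φ = Box s. Evaluate φ at each world:
  a (successors {b, d}): φ is false.
  b (successors {b, d}): φ is false.
  c (successors {a}): φ is true.
  d (successors {a, b}): φ is true.
  e (successors ∅): φ is true.
For instance, at d:
  At d: Box s requires s at every successor {a, b}.
    At a: s is true.
    At b: s is true.
  So Box s is true at d.
Satisfying worlds: {c, d, e}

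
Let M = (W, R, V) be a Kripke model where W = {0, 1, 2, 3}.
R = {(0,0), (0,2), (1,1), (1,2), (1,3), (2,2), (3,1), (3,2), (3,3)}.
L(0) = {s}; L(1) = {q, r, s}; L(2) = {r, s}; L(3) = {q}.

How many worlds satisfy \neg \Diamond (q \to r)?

Let φ = \neg \Diamond (q \to r). Evaluate φ at each world:
  0 (successors {0, 2}): φ is false.
  1 (successors {1, 2, 3}): φ is false.
  2 (successors {2}): φ is false.
  3 (successors {1, 2, 3}): φ is false.
For instance, at 0:
  At 0: \Diamond (q \to r) is true, so \neg \Diamond (q \to r) is false.
    At 0: \Diamond (q \to r) requires q \to r at some successor in {0, 2}.
      q \to r holds at 0, so \Diamond (q \to r) is true at 0.
Satisfying worlds: none.

0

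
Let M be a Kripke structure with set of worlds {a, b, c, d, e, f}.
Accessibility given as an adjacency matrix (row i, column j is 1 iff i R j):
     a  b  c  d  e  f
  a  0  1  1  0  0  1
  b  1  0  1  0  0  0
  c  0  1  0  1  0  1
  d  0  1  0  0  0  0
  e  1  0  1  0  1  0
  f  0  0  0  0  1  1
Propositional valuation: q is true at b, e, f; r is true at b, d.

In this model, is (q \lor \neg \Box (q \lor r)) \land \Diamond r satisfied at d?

Recall that \Box ψ holds at a world iff ψ holds at every accessible world, and \Diamond ψ holds iff ψ holds at some accessible world.
At d: q \lor \neg \Box (q \lor r) is false, \Diamond r is true, so (q \lor \neg \Box (q \lor r)) \land \Diamond r is false.
  At d: q is false, \neg \Box (q \lor r) is false, so q \lor \neg \Box (q \lor r) is false.
    At d: \Box (q \lor r) is true, so \neg \Box (q \lor r) is false.
      At d: \Box (q \lor r) requires q \lor r at every successor {b}.
        At b: q \lor r is true.
      So \Box (q \lor r) is true at d.
  At d: \Diamond r requires r at some successor in {b}.
    r holds at b, so \Diamond r is true at d.

No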